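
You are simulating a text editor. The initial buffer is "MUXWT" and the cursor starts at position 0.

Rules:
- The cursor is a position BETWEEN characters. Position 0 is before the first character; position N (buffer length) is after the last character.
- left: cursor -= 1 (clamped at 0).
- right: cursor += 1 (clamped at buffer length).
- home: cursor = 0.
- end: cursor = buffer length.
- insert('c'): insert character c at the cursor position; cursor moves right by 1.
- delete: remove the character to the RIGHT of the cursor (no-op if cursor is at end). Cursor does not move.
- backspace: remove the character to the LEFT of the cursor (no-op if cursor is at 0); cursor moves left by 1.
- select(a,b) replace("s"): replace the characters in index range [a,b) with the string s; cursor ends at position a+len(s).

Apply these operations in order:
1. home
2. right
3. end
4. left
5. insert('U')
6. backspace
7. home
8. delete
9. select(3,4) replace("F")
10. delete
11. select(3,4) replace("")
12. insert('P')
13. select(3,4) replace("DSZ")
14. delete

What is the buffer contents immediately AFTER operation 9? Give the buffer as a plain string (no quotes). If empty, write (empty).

After op 1 (home): buf='MUXWT' cursor=0
After op 2 (right): buf='MUXWT' cursor=1
After op 3 (end): buf='MUXWT' cursor=5
After op 4 (left): buf='MUXWT' cursor=4
After op 5 (insert('U')): buf='MUXWUT' cursor=5
After op 6 (backspace): buf='MUXWT' cursor=4
After op 7 (home): buf='MUXWT' cursor=0
After op 8 (delete): buf='UXWT' cursor=0
After op 9 (select(3,4) replace("F")): buf='UXWF' cursor=4

Answer: UXWF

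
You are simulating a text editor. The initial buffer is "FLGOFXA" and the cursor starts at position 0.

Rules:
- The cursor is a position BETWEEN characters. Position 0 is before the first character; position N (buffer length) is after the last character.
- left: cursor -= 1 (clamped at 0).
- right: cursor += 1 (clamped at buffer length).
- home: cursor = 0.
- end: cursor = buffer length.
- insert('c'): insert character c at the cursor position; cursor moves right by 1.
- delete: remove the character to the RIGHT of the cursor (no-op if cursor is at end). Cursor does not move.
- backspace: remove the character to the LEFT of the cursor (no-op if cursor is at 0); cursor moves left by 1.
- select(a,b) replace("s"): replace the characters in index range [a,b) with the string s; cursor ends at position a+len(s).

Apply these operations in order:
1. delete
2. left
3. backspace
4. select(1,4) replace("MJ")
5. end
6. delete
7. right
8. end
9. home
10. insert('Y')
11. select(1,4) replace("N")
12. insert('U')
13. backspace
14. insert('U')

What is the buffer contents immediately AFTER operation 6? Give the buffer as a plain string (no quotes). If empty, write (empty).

After op 1 (delete): buf='LGOFXA' cursor=0
After op 2 (left): buf='LGOFXA' cursor=0
After op 3 (backspace): buf='LGOFXA' cursor=0
After op 4 (select(1,4) replace("MJ")): buf='LMJXA' cursor=3
After op 5 (end): buf='LMJXA' cursor=5
After op 6 (delete): buf='LMJXA' cursor=5

Answer: LMJXA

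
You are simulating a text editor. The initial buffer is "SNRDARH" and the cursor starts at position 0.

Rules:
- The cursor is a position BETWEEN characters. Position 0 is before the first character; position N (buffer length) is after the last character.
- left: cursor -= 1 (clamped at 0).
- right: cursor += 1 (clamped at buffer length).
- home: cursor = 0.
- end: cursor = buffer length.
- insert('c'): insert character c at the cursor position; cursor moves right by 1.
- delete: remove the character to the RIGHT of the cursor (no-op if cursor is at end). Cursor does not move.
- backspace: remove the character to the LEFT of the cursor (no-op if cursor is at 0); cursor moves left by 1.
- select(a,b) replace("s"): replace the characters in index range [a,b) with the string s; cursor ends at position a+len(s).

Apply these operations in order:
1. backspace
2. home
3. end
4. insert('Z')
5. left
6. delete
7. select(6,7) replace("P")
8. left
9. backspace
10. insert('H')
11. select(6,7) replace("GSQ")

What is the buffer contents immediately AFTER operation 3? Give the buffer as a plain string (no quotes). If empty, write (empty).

After op 1 (backspace): buf='SNRDARH' cursor=0
After op 2 (home): buf='SNRDARH' cursor=0
After op 3 (end): buf='SNRDARH' cursor=7

Answer: SNRDARH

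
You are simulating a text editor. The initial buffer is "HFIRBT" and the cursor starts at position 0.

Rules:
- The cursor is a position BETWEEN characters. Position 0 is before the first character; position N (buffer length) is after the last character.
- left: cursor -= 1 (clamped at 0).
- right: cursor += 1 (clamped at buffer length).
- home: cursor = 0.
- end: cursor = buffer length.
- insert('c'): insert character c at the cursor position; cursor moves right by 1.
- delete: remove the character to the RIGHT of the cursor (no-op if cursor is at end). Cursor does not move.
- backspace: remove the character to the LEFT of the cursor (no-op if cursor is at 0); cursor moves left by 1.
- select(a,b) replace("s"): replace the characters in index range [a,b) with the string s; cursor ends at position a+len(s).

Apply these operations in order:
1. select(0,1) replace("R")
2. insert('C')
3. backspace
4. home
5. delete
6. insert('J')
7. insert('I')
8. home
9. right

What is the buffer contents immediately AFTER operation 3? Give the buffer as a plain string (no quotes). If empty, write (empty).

Answer: RFIRBT

Derivation:
After op 1 (select(0,1) replace("R")): buf='RFIRBT' cursor=1
After op 2 (insert('C')): buf='RCFIRBT' cursor=2
After op 3 (backspace): buf='RFIRBT' cursor=1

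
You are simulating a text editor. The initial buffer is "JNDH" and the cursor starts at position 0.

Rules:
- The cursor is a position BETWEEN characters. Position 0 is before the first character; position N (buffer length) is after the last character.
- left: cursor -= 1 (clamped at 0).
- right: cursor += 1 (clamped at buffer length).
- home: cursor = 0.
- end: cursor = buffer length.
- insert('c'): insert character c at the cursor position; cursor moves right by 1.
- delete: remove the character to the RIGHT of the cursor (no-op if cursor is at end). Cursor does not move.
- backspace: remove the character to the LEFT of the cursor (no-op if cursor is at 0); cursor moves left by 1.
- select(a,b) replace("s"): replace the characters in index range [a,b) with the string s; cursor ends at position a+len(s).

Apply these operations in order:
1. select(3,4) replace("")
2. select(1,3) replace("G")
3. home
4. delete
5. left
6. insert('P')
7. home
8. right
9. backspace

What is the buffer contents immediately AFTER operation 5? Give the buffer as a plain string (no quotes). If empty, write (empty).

After op 1 (select(3,4) replace("")): buf='JND' cursor=3
After op 2 (select(1,3) replace("G")): buf='JG' cursor=2
After op 3 (home): buf='JG' cursor=0
After op 4 (delete): buf='G' cursor=0
After op 5 (left): buf='G' cursor=0

Answer: G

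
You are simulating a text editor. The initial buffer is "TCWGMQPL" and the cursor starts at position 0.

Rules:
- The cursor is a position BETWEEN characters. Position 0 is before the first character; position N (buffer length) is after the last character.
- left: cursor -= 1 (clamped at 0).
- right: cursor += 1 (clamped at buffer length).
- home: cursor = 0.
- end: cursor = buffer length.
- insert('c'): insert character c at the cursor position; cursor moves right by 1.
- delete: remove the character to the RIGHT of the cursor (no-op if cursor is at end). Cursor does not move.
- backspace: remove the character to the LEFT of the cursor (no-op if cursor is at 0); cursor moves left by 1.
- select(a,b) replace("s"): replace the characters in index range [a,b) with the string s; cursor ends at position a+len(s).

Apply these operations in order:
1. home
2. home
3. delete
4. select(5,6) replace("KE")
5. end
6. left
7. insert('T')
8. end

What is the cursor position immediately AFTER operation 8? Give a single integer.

Answer: 9

Derivation:
After op 1 (home): buf='TCWGMQPL' cursor=0
After op 2 (home): buf='TCWGMQPL' cursor=0
After op 3 (delete): buf='CWGMQPL' cursor=0
After op 4 (select(5,6) replace("KE")): buf='CWGMQKEL' cursor=7
After op 5 (end): buf='CWGMQKEL' cursor=8
After op 6 (left): buf='CWGMQKEL' cursor=7
After op 7 (insert('T')): buf='CWGMQKETL' cursor=8
After op 8 (end): buf='CWGMQKETL' cursor=9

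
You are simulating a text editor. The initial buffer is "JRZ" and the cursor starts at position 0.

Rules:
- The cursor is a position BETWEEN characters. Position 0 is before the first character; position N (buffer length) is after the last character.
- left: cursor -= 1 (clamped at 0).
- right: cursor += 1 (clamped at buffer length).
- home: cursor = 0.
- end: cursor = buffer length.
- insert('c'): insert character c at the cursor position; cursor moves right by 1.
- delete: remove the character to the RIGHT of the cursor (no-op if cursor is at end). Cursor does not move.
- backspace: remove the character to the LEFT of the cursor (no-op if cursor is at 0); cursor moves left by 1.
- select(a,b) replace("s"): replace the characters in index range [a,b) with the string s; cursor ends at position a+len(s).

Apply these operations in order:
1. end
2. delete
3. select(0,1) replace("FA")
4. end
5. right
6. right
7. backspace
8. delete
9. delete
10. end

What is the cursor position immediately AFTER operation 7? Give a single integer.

Answer: 3

Derivation:
After op 1 (end): buf='JRZ' cursor=3
After op 2 (delete): buf='JRZ' cursor=3
After op 3 (select(0,1) replace("FA")): buf='FARZ' cursor=2
After op 4 (end): buf='FARZ' cursor=4
After op 5 (right): buf='FARZ' cursor=4
After op 6 (right): buf='FARZ' cursor=4
After op 7 (backspace): buf='FAR' cursor=3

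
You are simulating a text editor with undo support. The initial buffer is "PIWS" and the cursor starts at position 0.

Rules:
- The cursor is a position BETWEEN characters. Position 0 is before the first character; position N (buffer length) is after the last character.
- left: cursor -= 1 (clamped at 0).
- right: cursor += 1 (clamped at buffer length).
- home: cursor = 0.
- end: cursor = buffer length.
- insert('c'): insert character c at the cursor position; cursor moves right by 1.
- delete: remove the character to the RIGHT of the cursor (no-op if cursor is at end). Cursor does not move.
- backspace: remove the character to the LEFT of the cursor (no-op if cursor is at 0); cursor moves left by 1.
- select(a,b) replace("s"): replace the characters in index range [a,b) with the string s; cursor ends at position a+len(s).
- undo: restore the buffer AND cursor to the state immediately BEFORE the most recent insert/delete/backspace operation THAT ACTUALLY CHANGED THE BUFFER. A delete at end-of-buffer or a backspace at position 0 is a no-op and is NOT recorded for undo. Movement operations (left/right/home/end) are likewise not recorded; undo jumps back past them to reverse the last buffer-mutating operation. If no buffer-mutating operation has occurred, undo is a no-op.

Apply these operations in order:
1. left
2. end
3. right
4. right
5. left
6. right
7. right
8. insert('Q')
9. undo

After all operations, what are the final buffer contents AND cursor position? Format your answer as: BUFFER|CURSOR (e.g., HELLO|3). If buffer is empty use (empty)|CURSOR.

Answer: PIWS|4

Derivation:
After op 1 (left): buf='PIWS' cursor=0
After op 2 (end): buf='PIWS' cursor=4
After op 3 (right): buf='PIWS' cursor=4
After op 4 (right): buf='PIWS' cursor=4
After op 5 (left): buf='PIWS' cursor=3
After op 6 (right): buf='PIWS' cursor=4
After op 7 (right): buf='PIWS' cursor=4
After op 8 (insert('Q')): buf='PIWSQ' cursor=5
After op 9 (undo): buf='PIWS' cursor=4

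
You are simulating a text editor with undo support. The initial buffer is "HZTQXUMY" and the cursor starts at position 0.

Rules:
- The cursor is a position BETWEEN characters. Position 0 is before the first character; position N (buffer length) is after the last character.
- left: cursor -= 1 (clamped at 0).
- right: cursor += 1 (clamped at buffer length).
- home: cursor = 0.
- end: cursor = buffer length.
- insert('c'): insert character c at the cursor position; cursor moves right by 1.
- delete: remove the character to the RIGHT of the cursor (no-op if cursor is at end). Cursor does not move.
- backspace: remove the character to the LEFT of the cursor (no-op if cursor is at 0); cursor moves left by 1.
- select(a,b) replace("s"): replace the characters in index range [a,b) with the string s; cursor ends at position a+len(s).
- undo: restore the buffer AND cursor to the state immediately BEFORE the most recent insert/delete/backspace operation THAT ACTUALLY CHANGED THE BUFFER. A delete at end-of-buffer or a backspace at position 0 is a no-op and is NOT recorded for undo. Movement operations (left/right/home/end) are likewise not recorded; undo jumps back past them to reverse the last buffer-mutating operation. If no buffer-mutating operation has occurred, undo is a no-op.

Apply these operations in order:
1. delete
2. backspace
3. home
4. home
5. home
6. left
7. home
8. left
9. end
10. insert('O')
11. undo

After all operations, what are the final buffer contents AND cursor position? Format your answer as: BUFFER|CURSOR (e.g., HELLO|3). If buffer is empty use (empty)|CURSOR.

Answer: ZTQXUMY|7

Derivation:
After op 1 (delete): buf='ZTQXUMY' cursor=0
After op 2 (backspace): buf='ZTQXUMY' cursor=0
After op 3 (home): buf='ZTQXUMY' cursor=0
After op 4 (home): buf='ZTQXUMY' cursor=0
After op 5 (home): buf='ZTQXUMY' cursor=0
After op 6 (left): buf='ZTQXUMY' cursor=0
After op 7 (home): buf='ZTQXUMY' cursor=0
After op 8 (left): buf='ZTQXUMY' cursor=0
After op 9 (end): buf='ZTQXUMY' cursor=7
After op 10 (insert('O')): buf='ZTQXUMYO' cursor=8
After op 11 (undo): buf='ZTQXUMY' cursor=7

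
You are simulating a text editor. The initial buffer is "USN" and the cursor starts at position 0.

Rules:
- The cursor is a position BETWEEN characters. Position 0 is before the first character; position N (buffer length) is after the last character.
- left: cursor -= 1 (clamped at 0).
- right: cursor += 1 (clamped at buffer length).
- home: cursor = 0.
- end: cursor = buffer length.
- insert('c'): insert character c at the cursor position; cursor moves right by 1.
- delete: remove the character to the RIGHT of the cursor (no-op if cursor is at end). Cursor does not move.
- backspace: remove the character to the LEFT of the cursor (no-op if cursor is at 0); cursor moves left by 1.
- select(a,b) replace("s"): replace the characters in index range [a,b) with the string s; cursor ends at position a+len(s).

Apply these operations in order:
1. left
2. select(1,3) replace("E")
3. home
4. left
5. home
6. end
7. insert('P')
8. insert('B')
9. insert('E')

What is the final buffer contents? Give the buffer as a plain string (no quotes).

After op 1 (left): buf='USN' cursor=0
After op 2 (select(1,3) replace("E")): buf='UE' cursor=2
After op 3 (home): buf='UE' cursor=0
After op 4 (left): buf='UE' cursor=0
After op 5 (home): buf='UE' cursor=0
After op 6 (end): buf='UE' cursor=2
After op 7 (insert('P')): buf='UEP' cursor=3
After op 8 (insert('B')): buf='UEPB' cursor=4
After op 9 (insert('E')): buf='UEPBE' cursor=5

Answer: UEPBE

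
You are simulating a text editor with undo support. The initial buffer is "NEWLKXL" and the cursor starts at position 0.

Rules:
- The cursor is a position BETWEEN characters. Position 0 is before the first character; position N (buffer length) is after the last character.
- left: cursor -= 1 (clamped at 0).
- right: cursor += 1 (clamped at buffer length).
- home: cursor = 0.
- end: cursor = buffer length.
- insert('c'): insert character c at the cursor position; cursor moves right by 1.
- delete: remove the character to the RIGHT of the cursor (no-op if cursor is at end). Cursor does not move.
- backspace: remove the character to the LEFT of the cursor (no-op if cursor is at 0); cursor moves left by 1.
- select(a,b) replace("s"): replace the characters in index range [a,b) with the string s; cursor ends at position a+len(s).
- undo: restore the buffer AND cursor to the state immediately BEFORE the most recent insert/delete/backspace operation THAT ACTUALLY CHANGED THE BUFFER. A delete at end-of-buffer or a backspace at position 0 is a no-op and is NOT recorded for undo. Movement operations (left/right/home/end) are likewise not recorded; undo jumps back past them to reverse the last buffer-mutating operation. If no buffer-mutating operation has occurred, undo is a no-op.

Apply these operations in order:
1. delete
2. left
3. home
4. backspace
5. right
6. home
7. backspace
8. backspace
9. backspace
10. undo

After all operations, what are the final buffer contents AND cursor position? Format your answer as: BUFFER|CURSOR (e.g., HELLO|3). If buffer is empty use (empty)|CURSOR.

Answer: NEWLKXL|0

Derivation:
After op 1 (delete): buf='EWLKXL' cursor=0
After op 2 (left): buf='EWLKXL' cursor=0
After op 3 (home): buf='EWLKXL' cursor=0
After op 4 (backspace): buf='EWLKXL' cursor=0
After op 5 (right): buf='EWLKXL' cursor=1
After op 6 (home): buf='EWLKXL' cursor=0
After op 7 (backspace): buf='EWLKXL' cursor=0
After op 8 (backspace): buf='EWLKXL' cursor=0
After op 9 (backspace): buf='EWLKXL' cursor=0
After op 10 (undo): buf='NEWLKXL' cursor=0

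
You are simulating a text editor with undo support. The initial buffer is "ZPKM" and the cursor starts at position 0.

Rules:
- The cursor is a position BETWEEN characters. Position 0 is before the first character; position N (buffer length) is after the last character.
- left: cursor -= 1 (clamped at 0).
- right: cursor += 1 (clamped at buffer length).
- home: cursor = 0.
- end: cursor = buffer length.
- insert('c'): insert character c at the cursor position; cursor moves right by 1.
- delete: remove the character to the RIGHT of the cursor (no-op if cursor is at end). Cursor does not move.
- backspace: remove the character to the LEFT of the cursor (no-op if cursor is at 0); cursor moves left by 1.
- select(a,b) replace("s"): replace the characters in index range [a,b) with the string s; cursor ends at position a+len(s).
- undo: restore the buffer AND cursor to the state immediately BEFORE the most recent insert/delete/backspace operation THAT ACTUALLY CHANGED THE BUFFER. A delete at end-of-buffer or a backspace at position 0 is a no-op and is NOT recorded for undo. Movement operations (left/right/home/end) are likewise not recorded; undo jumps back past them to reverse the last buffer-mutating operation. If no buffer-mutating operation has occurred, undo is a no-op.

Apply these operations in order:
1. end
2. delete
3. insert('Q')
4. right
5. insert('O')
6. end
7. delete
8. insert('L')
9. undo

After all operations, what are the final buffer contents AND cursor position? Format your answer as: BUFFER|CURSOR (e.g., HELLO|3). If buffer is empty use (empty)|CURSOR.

Answer: ZPKMQO|6

Derivation:
After op 1 (end): buf='ZPKM' cursor=4
After op 2 (delete): buf='ZPKM' cursor=4
After op 3 (insert('Q')): buf='ZPKMQ' cursor=5
After op 4 (right): buf='ZPKMQ' cursor=5
After op 5 (insert('O')): buf='ZPKMQO' cursor=6
After op 6 (end): buf='ZPKMQO' cursor=6
After op 7 (delete): buf='ZPKMQO' cursor=6
After op 8 (insert('L')): buf='ZPKMQOL' cursor=7
After op 9 (undo): buf='ZPKMQO' cursor=6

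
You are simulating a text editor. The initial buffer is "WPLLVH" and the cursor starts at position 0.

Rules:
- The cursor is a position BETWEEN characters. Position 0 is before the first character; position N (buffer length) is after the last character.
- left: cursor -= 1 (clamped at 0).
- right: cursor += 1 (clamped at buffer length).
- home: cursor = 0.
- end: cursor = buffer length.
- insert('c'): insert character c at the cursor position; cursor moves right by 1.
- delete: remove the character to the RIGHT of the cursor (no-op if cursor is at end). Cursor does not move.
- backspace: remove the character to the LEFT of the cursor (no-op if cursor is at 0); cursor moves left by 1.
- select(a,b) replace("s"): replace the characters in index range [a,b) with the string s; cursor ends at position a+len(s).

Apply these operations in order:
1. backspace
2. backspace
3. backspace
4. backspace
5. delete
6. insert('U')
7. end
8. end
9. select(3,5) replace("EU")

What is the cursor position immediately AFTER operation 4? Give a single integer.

Answer: 0

Derivation:
After op 1 (backspace): buf='WPLLVH' cursor=0
After op 2 (backspace): buf='WPLLVH' cursor=0
After op 3 (backspace): buf='WPLLVH' cursor=0
After op 4 (backspace): buf='WPLLVH' cursor=0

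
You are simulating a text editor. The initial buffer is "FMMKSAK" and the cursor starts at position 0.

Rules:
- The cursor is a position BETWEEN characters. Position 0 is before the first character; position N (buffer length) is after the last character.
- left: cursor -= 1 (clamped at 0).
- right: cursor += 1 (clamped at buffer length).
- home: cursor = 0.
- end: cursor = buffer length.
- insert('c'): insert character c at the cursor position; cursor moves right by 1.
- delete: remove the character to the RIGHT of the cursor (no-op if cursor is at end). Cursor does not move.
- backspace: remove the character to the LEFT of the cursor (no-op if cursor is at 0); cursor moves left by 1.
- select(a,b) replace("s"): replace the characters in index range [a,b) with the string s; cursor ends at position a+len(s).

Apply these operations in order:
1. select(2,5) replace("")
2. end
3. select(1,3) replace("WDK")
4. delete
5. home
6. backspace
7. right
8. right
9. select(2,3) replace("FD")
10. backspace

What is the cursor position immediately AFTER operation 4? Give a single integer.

After op 1 (select(2,5) replace("")): buf='FMAK' cursor=2
After op 2 (end): buf='FMAK' cursor=4
After op 3 (select(1,3) replace("WDK")): buf='FWDKK' cursor=4
After op 4 (delete): buf='FWDK' cursor=4

Answer: 4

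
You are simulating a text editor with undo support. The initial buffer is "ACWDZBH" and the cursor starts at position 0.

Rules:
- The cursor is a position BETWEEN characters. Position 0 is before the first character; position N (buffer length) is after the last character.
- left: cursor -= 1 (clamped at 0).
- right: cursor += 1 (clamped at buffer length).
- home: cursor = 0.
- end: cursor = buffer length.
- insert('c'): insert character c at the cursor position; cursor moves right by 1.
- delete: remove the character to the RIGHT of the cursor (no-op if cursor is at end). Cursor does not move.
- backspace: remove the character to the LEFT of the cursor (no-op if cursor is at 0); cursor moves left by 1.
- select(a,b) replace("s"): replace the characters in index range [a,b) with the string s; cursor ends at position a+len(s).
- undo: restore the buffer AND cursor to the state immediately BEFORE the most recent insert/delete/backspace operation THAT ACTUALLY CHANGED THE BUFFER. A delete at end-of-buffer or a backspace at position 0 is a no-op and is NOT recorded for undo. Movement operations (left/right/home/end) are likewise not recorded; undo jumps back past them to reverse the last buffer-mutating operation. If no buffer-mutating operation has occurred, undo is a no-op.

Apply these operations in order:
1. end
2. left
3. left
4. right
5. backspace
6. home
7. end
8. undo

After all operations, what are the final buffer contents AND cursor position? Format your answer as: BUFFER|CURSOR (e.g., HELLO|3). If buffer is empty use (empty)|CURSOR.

After op 1 (end): buf='ACWDZBH' cursor=7
After op 2 (left): buf='ACWDZBH' cursor=6
After op 3 (left): buf='ACWDZBH' cursor=5
After op 4 (right): buf='ACWDZBH' cursor=6
After op 5 (backspace): buf='ACWDZH' cursor=5
After op 6 (home): buf='ACWDZH' cursor=0
After op 7 (end): buf='ACWDZH' cursor=6
After op 8 (undo): buf='ACWDZBH' cursor=6

Answer: ACWDZBH|6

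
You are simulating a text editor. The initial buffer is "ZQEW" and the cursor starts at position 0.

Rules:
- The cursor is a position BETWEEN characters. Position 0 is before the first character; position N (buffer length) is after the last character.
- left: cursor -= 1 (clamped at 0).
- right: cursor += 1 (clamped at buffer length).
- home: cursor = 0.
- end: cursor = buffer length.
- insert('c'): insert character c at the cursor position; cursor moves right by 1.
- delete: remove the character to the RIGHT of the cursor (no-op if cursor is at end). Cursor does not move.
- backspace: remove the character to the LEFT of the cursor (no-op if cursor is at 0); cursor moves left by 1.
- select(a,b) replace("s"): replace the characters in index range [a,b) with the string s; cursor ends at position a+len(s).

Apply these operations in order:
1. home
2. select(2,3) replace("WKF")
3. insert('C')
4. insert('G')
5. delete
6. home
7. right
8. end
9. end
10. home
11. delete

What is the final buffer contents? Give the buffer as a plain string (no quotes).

Answer: QWKFCG

Derivation:
After op 1 (home): buf='ZQEW' cursor=0
After op 2 (select(2,3) replace("WKF")): buf='ZQWKFW' cursor=5
After op 3 (insert('C')): buf='ZQWKFCW' cursor=6
After op 4 (insert('G')): buf='ZQWKFCGW' cursor=7
After op 5 (delete): buf='ZQWKFCG' cursor=7
After op 6 (home): buf='ZQWKFCG' cursor=0
After op 7 (right): buf='ZQWKFCG' cursor=1
After op 8 (end): buf='ZQWKFCG' cursor=7
After op 9 (end): buf='ZQWKFCG' cursor=7
After op 10 (home): buf='ZQWKFCG' cursor=0
After op 11 (delete): buf='QWKFCG' cursor=0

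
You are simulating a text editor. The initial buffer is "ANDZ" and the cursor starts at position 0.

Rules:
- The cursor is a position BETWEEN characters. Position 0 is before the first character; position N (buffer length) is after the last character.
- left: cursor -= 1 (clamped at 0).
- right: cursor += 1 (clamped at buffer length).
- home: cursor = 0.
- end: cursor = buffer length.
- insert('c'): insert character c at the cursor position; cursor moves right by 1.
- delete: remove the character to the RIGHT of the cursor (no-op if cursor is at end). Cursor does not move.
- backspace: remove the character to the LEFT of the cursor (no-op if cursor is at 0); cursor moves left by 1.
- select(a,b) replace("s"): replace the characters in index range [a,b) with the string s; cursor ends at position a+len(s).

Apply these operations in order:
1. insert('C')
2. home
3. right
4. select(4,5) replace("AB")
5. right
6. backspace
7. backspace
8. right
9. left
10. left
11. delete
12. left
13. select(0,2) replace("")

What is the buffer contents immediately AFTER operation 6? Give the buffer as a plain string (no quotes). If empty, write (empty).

Answer: CANDA

Derivation:
After op 1 (insert('C')): buf='CANDZ' cursor=1
After op 2 (home): buf='CANDZ' cursor=0
After op 3 (right): buf='CANDZ' cursor=1
After op 4 (select(4,5) replace("AB")): buf='CANDAB' cursor=6
After op 5 (right): buf='CANDAB' cursor=6
After op 6 (backspace): buf='CANDA' cursor=5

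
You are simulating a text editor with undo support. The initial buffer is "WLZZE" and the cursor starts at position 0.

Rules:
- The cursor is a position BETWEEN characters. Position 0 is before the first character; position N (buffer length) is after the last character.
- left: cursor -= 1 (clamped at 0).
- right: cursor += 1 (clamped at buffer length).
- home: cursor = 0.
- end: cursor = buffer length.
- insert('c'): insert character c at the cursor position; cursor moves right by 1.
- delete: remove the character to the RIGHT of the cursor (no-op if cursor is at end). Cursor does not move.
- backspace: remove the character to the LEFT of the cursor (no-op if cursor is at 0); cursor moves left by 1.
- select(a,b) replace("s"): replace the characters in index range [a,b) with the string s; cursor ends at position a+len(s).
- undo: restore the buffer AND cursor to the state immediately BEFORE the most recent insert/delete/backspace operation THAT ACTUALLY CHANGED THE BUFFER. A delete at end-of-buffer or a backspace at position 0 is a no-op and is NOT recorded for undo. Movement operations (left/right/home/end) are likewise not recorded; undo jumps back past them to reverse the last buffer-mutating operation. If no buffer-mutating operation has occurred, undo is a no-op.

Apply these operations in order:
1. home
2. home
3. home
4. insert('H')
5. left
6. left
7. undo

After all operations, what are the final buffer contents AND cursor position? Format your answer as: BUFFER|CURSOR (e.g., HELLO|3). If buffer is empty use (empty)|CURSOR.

Answer: WLZZE|0

Derivation:
After op 1 (home): buf='WLZZE' cursor=0
After op 2 (home): buf='WLZZE' cursor=0
After op 3 (home): buf='WLZZE' cursor=0
After op 4 (insert('H')): buf='HWLZZE' cursor=1
After op 5 (left): buf='HWLZZE' cursor=0
After op 6 (left): buf='HWLZZE' cursor=0
After op 7 (undo): buf='WLZZE' cursor=0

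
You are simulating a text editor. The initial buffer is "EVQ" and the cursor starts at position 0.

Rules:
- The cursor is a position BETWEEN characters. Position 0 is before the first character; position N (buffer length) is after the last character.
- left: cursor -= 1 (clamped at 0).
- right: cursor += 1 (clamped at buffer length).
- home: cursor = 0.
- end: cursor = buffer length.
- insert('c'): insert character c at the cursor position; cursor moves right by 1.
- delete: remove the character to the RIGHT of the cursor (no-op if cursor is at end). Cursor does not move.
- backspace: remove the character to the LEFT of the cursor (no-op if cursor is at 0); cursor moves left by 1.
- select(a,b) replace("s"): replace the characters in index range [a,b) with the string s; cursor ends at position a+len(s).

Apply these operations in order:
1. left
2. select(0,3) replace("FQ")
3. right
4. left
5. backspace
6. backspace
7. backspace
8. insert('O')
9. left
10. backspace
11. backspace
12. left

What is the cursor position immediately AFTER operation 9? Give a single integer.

Answer: 0

Derivation:
After op 1 (left): buf='EVQ' cursor=0
After op 2 (select(0,3) replace("FQ")): buf='FQ' cursor=2
After op 3 (right): buf='FQ' cursor=2
After op 4 (left): buf='FQ' cursor=1
After op 5 (backspace): buf='Q' cursor=0
After op 6 (backspace): buf='Q' cursor=0
After op 7 (backspace): buf='Q' cursor=0
After op 8 (insert('O')): buf='OQ' cursor=1
After op 9 (left): buf='OQ' cursor=0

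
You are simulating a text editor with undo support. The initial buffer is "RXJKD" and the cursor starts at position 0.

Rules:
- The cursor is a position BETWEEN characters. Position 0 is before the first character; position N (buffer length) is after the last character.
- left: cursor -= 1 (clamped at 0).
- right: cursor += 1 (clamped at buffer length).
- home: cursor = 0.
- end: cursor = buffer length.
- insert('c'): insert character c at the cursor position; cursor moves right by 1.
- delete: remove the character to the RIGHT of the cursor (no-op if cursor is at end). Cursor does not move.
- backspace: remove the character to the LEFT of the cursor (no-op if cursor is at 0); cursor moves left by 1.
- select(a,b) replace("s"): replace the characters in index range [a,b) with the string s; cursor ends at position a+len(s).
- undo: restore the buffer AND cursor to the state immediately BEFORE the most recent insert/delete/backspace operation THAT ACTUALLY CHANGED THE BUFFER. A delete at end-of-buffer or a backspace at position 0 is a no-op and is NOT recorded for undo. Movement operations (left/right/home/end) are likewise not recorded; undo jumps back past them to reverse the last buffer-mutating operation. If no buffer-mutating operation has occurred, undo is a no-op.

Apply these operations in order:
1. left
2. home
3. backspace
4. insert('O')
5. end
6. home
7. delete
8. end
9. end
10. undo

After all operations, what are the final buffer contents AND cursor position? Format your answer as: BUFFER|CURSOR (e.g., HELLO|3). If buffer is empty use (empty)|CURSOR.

After op 1 (left): buf='RXJKD' cursor=0
After op 2 (home): buf='RXJKD' cursor=0
After op 3 (backspace): buf='RXJKD' cursor=0
After op 4 (insert('O')): buf='ORXJKD' cursor=1
After op 5 (end): buf='ORXJKD' cursor=6
After op 6 (home): buf='ORXJKD' cursor=0
After op 7 (delete): buf='RXJKD' cursor=0
After op 8 (end): buf='RXJKD' cursor=5
After op 9 (end): buf='RXJKD' cursor=5
After op 10 (undo): buf='ORXJKD' cursor=0

Answer: ORXJKD|0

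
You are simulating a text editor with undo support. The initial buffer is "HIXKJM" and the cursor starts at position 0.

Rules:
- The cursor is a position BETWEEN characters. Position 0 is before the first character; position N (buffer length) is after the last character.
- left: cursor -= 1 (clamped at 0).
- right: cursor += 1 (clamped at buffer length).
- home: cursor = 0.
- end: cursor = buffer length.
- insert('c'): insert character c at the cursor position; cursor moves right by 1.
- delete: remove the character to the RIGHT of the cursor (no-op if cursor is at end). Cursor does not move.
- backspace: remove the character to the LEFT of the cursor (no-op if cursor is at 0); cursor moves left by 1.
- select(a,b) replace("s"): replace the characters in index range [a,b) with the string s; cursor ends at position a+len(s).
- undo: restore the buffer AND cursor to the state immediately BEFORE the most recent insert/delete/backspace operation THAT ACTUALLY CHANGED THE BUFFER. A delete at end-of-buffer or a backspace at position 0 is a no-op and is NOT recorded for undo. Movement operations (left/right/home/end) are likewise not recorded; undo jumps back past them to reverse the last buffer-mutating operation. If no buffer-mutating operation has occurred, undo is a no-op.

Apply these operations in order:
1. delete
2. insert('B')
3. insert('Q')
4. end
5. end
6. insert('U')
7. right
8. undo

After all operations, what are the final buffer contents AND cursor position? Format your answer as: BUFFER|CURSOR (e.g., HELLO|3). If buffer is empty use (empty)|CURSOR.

After op 1 (delete): buf='IXKJM' cursor=0
After op 2 (insert('B')): buf='BIXKJM' cursor=1
After op 3 (insert('Q')): buf='BQIXKJM' cursor=2
After op 4 (end): buf='BQIXKJM' cursor=7
After op 5 (end): buf='BQIXKJM' cursor=7
After op 6 (insert('U')): buf='BQIXKJMU' cursor=8
After op 7 (right): buf='BQIXKJMU' cursor=8
After op 8 (undo): buf='BQIXKJM' cursor=7

Answer: BQIXKJM|7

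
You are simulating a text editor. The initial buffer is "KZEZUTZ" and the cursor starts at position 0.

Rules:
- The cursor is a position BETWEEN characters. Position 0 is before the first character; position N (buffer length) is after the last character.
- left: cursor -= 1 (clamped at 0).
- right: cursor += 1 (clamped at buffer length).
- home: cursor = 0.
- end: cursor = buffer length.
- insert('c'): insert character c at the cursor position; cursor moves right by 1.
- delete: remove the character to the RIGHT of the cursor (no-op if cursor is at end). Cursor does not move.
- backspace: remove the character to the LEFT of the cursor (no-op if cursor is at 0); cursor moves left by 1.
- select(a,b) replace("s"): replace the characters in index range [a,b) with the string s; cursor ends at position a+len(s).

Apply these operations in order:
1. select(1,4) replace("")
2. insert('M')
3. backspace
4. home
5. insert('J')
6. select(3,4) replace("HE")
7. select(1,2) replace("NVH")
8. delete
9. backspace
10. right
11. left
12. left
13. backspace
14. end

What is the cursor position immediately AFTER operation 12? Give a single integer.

Answer: 2

Derivation:
After op 1 (select(1,4) replace("")): buf='KUTZ' cursor=1
After op 2 (insert('M')): buf='KMUTZ' cursor=2
After op 3 (backspace): buf='KUTZ' cursor=1
After op 4 (home): buf='KUTZ' cursor=0
After op 5 (insert('J')): buf='JKUTZ' cursor=1
After op 6 (select(3,4) replace("HE")): buf='JKUHEZ' cursor=5
After op 7 (select(1,2) replace("NVH")): buf='JNVHUHEZ' cursor=4
After op 8 (delete): buf='JNVHHEZ' cursor=4
After op 9 (backspace): buf='JNVHEZ' cursor=3
After op 10 (right): buf='JNVHEZ' cursor=4
After op 11 (left): buf='JNVHEZ' cursor=3
After op 12 (left): buf='JNVHEZ' cursor=2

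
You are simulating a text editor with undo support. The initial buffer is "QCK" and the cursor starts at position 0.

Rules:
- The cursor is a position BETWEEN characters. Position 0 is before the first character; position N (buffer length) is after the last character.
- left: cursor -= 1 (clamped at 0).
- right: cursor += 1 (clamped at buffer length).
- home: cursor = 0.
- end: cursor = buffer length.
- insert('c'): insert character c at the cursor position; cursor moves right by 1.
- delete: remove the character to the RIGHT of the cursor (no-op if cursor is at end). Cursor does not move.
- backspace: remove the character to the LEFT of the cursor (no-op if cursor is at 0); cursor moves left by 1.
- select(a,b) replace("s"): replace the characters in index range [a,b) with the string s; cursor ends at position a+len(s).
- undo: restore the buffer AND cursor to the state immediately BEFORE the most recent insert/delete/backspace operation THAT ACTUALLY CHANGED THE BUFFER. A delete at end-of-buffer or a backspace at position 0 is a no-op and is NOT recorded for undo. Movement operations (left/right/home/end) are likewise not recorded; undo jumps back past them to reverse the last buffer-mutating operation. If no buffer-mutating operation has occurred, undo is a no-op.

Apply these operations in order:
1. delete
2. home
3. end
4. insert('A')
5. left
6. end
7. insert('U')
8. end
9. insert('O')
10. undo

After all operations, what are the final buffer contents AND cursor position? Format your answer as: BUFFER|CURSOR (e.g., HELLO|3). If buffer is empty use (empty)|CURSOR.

After op 1 (delete): buf='CK' cursor=0
After op 2 (home): buf='CK' cursor=0
After op 3 (end): buf='CK' cursor=2
After op 4 (insert('A')): buf='CKA' cursor=3
After op 5 (left): buf='CKA' cursor=2
After op 6 (end): buf='CKA' cursor=3
After op 7 (insert('U')): buf='CKAU' cursor=4
After op 8 (end): buf='CKAU' cursor=4
After op 9 (insert('O')): buf='CKAUO' cursor=5
After op 10 (undo): buf='CKAU' cursor=4

Answer: CKAU|4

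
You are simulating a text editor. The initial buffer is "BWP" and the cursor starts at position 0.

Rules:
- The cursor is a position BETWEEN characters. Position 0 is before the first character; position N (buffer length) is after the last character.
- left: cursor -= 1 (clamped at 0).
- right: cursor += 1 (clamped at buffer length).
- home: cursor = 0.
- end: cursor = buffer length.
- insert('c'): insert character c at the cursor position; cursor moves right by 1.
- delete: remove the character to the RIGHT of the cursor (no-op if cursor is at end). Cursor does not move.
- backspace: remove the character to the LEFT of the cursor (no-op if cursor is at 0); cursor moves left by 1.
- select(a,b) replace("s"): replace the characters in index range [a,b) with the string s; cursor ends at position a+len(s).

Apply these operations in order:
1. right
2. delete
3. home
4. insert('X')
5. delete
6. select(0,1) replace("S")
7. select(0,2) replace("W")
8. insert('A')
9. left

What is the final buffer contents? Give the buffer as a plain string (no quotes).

Answer: WA

Derivation:
After op 1 (right): buf='BWP' cursor=1
After op 2 (delete): buf='BP' cursor=1
After op 3 (home): buf='BP' cursor=0
After op 4 (insert('X')): buf='XBP' cursor=1
After op 5 (delete): buf='XP' cursor=1
After op 6 (select(0,1) replace("S")): buf='SP' cursor=1
After op 7 (select(0,2) replace("W")): buf='W' cursor=1
After op 8 (insert('A')): buf='WA' cursor=2
After op 9 (left): buf='WA' cursor=1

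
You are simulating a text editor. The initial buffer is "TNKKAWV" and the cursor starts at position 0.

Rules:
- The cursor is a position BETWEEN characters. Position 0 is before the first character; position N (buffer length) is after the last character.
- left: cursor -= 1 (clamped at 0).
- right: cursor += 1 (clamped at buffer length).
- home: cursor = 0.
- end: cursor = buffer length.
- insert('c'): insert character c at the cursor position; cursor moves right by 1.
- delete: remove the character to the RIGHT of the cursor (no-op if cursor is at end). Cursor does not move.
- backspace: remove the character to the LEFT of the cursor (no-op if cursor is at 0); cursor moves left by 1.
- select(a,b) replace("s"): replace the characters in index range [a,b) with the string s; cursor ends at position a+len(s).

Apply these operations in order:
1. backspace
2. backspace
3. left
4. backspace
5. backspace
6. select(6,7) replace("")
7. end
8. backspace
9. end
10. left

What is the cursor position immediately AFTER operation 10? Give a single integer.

After op 1 (backspace): buf='TNKKAWV' cursor=0
After op 2 (backspace): buf='TNKKAWV' cursor=0
After op 3 (left): buf='TNKKAWV' cursor=0
After op 4 (backspace): buf='TNKKAWV' cursor=0
After op 5 (backspace): buf='TNKKAWV' cursor=0
After op 6 (select(6,7) replace("")): buf='TNKKAW' cursor=6
After op 7 (end): buf='TNKKAW' cursor=6
After op 8 (backspace): buf='TNKKA' cursor=5
After op 9 (end): buf='TNKKA' cursor=5
After op 10 (left): buf='TNKKA' cursor=4

Answer: 4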